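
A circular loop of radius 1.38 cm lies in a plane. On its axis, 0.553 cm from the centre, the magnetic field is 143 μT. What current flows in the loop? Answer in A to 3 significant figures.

I ≈ 3.93 A

On the axis of a loop, B = μ₀IR²/[2(R²+z²)^(3/2)], so I = 2B(R²+z²)^(3/2)/(μ₀R²).
R² + z² = 0.0001904 + 3.058×10⁻⁵ = 0.000221 m²; raised to 3/2 gives 3.29×10⁻⁶ m³.
I = 2 × 1.43×10⁻⁴ × 3.29×10⁻⁶ / (1.26×10⁻⁶ × 0.0001904) = 3.93 A.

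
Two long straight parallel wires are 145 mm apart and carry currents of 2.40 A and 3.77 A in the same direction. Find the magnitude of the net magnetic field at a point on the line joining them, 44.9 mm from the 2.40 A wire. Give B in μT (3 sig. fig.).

Each long wire gives B = μ₀I/(2πd). Distances are d₁ = 0.0449 m and d₂ = 0.1001 m.
B₁ = 1.07×10⁻⁵ T, B₂ = 7.53×10⁻⁶ T.
Between parallel currents the two contributions point in opposite directions, so they subtract. B = |B₁ − B₂| = |1.07×10⁻⁵ − 7.53×10⁻⁶| = 3.16×10⁻⁶ T.

B ≈ 3.16 μT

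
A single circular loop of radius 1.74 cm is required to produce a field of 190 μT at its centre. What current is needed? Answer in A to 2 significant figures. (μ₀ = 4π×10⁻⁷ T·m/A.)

I ≈ 5.3 A

At the centre of a circular loop B = μ₀I/(2R), so I = 2RB/μ₀.
With R = 0.0174 m, I = 2 × 0.0174 × 1.90×10⁻⁴ / (4π×10⁻⁷) = 5.26 A.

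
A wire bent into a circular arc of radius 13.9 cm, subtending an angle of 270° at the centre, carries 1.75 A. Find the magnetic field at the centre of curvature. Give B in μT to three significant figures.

The Biot–Savart field of a circular arc at its centre is B = μ₀Iφ/(4πR), with φ = 4.712 rad.
B = (4π×10⁻⁷ × 1.75 × 4.712) / (4π × 0.139) = 5.93×10⁻⁶ T.

B ≈ 5.93 μT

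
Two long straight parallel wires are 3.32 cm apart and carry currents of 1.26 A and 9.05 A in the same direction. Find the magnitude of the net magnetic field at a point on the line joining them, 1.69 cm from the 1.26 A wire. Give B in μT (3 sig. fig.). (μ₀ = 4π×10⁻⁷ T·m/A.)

Each long wire gives B = μ₀I/(2πd). Distances are d₁ = 0.0169 m and d₂ = 0.0163 m.
B₁ = 1.49×10⁻⁵ T, B₂ = 1.11×10⁻⁴ T.
Between parallel currents the two contributions point in opposite directions, so they subtract. B = |B₁ − B₂| = |1.49×10⁻⁵ − 1.11×10⁻⁴| = 9.61×10⁻⁵ T.

B ≈ 96.1 μT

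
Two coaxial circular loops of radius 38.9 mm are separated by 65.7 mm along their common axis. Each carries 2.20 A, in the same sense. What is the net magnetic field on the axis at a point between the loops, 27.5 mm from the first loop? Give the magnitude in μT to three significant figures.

B ≈ 32.3 μT

Each loop contributes B = μ₀IR²/[2(R²+z²)^(3/2)] on the axis, with z measured from that loop.
Loop 1 (z = 0.0275 m): B₁ = 1.93×10⁻⁵ T. Loop 2 (z = 0.0382 m): B₂ = 1.29×10⁻⁵ T.
The fields add: B = B₁ + B₂ = 3.23×10⁻⁵ T.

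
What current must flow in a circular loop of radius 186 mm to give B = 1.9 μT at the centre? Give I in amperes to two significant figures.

I ≈ 0.56 A

At the centre of a circular loop B = μ₀I/(2R), so I = 2RB/μ₀.
With R = 0.186 m, I = 2 × 0.186 × 1.90×10⁻⁶ / (4π×10⁻⁷) = 0.562 A.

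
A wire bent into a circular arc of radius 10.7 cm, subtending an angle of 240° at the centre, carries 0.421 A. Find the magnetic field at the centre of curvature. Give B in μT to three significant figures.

The Biot–Savart field of a circular arc at its centre is B = μ₀Iφ/(4πR), with φ = 4.189 rad.
B = (4π×10⁻⁷ × 0.421 × 4.189) / (4π × 0.107) = 1.65×10⁻⁶ T.

B ≈ 1.65 μT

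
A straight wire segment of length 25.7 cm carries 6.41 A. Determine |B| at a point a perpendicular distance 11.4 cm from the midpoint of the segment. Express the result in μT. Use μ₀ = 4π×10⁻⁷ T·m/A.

B ≈ 8.41 μT

For a finite straight segment, B = (μ₀I/4πd)(sinθ₁ + sinθ₂), where θ₁, θ₂ are the angles from the perpendicular to each end.
The perpendicular from the point meets the wire at its midpoint, so each end is L/2 = 0.1285 m away along the wire.
sinθ₁ = 0.1285/√(0.1285²+0.114²) = 0.7481; sinθ₂ = 0.1285/√(0.1285²+0.114²) = 0.7481.
B = (4π×10⁻⁷ × 6.41) / (4π × 0.114) × (0.7481 + 0.7481) = 8.41×10⁻⁶ T.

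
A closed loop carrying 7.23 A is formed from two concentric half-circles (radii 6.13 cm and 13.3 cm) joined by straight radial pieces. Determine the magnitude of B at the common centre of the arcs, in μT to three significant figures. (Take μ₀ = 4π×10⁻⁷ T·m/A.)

The radial connectors point toward the centre, so dl × r̂ = 0 and they contribute nothing.
Each semicircle gives μ₀I/(4R): inner arc 3.71×10⁻⁵ T, outer arc 1.71×10⁻⁵ T.
The two arcs carry current in opposite angular senses, so their fields oppose: B = |3.71×10⁻⁵ − 1.71×10⁻⁵| = 2.00×10⁻⁵ T.

B ≈ 20.0 μT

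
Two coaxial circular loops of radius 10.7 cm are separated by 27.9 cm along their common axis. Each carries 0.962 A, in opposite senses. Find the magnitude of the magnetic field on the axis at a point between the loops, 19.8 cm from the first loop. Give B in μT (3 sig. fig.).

B ≈ 2.26 μT

Each loop contributes B = μ₀IR²/[2(R²+z²)^(3/2)] on the axis, with z measured from that loop.
Loop 1 (z = 0.198 m): B₁ = 6.07×10⁻⁷ T. Loop 2 (z = 0.081 m): B₂ = 2.86×10⁻⁶ T.
The fields oppose: B = |B₁ − B₂| = 2.26×10⁻⁶ T.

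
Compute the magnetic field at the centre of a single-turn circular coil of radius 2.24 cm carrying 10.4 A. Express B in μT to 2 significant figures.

B ≈ 290 μT

At the centre of a circular loop the Biot–Savart law gives B = μ₀I/(2R).
B = (4π×10⁻⁷ × 10.4) / (2 × 0.0224) = 2.92×10⁻⁴ T.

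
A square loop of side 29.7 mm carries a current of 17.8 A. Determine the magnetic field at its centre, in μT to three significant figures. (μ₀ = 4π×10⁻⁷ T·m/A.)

Each side is a finite straight segment at perpendicular distance d = a/(2 tan(π/4)) = 0.01485 m from the centre, with end-angles ±π/4.
One side contributes B₁ = (μ₀I/4πd)·2 sin(π/4) = 1.70×10⁻⁴ T.
All 4 sides add in the same direction: B = 4 × 1.70×10⁻⁴ = 6.78×10⁻⁴ T.

B ≈ 678 μT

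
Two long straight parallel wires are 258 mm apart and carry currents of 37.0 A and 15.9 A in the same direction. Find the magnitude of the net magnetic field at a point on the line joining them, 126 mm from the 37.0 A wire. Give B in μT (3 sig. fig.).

B ≈ 34.6 μT

Each long wire gives B = μ₀I/(2πd). Distances are d₁ = 0.126 m and d₂ = 0.132 m.
B₁ = 5.87×10⁻⁵ T, B₂ = 2.41×10⁻⁵ T.
Between parallel currents the two contributions point in opposite directions, so they subtract. B = |B₁ − B₂| = |5.87×10⁻⁵ − 2.41×10⁻⁵| = 3.46×10⁻⁵ T.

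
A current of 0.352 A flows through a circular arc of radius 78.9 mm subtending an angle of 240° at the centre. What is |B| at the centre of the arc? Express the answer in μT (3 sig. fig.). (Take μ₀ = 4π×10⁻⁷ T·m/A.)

The Biot–Savart field of a circular arc at its centre is B = μ₀Iφ/(4πR), with φ = 4.189 rad.
B = (4π×10⁻⁷ × 0.352 × 4.189) / (4π × 0.0789) = 1.87×10⁻⁶ T.

B ≈ 1.87 μT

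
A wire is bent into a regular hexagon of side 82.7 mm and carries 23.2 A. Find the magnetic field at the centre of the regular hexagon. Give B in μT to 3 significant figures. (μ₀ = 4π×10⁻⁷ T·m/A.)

B ≈ 194 μT

Each side is a finite straight segment at perpendicular distance d = a/(2 tan(π/6)) = 0.07162 m from the centre, with end-angles ±π/6.
One side contributes B₁ = (μ₀I/4πd)·2 sin(π/6) = 3.24×10⁻⁵ T.
All 6 sides add in the same direction: B = 6 × 3.24×10⁻⁵ = 1.94×10⁻⁴ T.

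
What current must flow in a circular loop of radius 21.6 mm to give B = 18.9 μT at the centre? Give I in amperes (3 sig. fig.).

At the centre of a circular loop B = μ₀I/(2R), so I = 2RB/μ₀.
With R = 0.0216 m, I = 2 × 0.0216 × 1.89×10⁻⁵ / (4π×10⁻⁷) = 0.650 A.

I ≈ 0.650 A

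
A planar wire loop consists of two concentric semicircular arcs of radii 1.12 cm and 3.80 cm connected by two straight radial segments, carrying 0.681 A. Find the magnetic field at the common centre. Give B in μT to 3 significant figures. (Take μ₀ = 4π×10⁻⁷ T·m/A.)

B ≈ 13.5 μT

The radial connectors point toward the centre, so dl × r̂ = 0 and they contribute nothing.
Each semicircle gives μ₀I/(4R): inner arc 1.91×10⁻⁵ T, outer arc 5.63×10⁻⁶ T.
The two arcs carry current in opposite angular senses, so their fields oppose: B = |1.91×10⁻⁵ − 5.63×10⁻⁶| = 1.35×10⁻⁵ T.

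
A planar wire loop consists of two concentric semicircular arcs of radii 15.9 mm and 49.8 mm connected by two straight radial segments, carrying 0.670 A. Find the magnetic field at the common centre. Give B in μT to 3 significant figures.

B ≈ 9.01 μT

The radial connectors point toward the centre, so dl × r̂ = 0 and they contribute nothing.
Each semicircle gives μ₀I/(4R): inner arc 1.32×10⁻⁵ T, outer arc 4.23×10⁻⁶ T.
The two arcs carry current in opposite angular senses, so their fields oppose: B = |1.32×10⁻⁵ − 4.23×10⁻⁶| = 9.01×10⁻⁶ T.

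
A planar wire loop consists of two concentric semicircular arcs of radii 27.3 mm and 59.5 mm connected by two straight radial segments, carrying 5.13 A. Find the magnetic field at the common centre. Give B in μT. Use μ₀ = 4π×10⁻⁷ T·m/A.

B ≈ 31.9 μT

The radial connectors point toward the centre, so dl × r̂ = 0 and they contribute nothing.
Each semicircle gives μ₀I/(4R): inner arc 5.90×10⁻⁵ T, outer arc 2.71×10⁻⁵ T.
The two arcs carry current in opposite angular senses, so their fields oppose: B = |5.90×10⁻⁵ − 2.71×10⁻⁵| = 3.19×10⁻⁵ T.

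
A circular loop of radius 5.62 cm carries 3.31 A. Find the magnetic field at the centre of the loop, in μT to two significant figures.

At the centre of a circular loop the Biot–Savart law gives B = μ₀I/(2R).
B = (4π×10⁻⁷ × 3.31) / (2 × 0.0562) = 3.70×10⁻⁵ T.

B ≈ 37 μT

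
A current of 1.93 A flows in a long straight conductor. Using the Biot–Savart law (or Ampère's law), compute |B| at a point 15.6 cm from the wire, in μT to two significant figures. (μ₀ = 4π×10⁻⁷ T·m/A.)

For an infinitely long straight wire, B = μ₀I/(2πd).
B = (4π×10⁻⁷ × 1.93) / (2π × 0.156) = 2.47×10⁻⁶ T.

B ≈ 2.5 μT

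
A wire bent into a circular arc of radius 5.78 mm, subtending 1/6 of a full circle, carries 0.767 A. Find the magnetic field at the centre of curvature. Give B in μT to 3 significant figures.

The Biot–Savart field of a circular arc at its centre is B = μ₀Iφ/(4πR), with φ = 1.047 rad.
B = (4π×10⁻⁷ × 0.767 × 1.047) / (4π × 0.00578) = 1.39×10⁻⁵ T.

B ≈ 13.9 μT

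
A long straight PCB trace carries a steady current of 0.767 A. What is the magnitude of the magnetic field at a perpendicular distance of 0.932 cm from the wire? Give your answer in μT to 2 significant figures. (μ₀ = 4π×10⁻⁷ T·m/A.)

B ≈ 16 μT

For an infinitely long straight wire, B = μ₀I/(2πd).
B = (4π×10⁻⁷ × 0.767) / (2π × 0.00932) = 1.65×10⁻⁵ T.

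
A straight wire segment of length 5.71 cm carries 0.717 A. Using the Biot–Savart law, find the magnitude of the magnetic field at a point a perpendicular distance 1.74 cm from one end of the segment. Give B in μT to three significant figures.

B ≈ 3.94 μT

For a finite straight segment, B = (μ₀I/4πd)(sinθ₁ + sinθ₂), where θ₁, θ₂ are the angles from the perpendicular to each end.
The perpendicular foot is at one end, so the two end-offsets along the wire are 0 and L = 0.0571 m.
sinθ₁ = 0/√(0²+0.0174²) = 0.0000; sinθ₂ = 0.0571/√(0.0571²+0.0174²) = 0.9566.
B = (4π×10⁻⁷ × 0.717) / (4π × 0.0174) × (0.0000 + 0.9566) = 3.94×10⁻⁶ T.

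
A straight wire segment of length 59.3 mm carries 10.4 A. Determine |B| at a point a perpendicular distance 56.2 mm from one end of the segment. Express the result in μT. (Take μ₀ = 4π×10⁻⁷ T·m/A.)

For a finite straight segment, B = (μ₀I/4πd)(sinθ₁ + sinθ₂), where θ₁, θ₂ are the angles from the perpendicular to each end.
The perpendicular foot is at one end, so the two end-offsets along the wire are 0 and L = 0.0593 m.
sinθ₁ = 0/√(0²+0.0562²) = 0.0000; sinθ₂ = 0.0593/√(0.0593²+0.0562²) = 0.7258.
B = (4π×10⁻⁷ × 10.4) / (4π × 0.0562) × (0.0000 + 0.7258) = 1.34×10⁻⁵ T.

B ≈ 13.4 μT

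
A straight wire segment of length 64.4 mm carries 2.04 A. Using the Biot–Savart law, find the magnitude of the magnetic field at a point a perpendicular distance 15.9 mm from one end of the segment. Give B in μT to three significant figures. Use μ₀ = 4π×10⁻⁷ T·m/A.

B ≈ 12.5 μT

For a finite straight segment, B = (μ₀I/4πd)(sinθ₁ + sinθ₂), where θ₁, θ₂ are the angles from the perpendicular to each end.
The perpendicular foot is at one end, so the two end-offsets along the wire are 0 and L = 0.0644 m.
sinθ₁ = 0/√(0²+0.0159²) = 0.0000; sinθ₂ = 0.0644/√(0.0644²+0.0159²) = 0.9708.
B = (4π×10⁻⁷ × 2.04) / (4π × 0.0159) × (0.0000 + 0.9708) = 1.25×10⁻⁵ T.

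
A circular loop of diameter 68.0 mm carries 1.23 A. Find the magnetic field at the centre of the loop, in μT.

At the centre of a circular loop the Biot–Savart law gives B = μ₀I/(2R) (so R = 0.034 m).
B = (4π×10⁻⁷ × 1.23) / (2 × 0.034) = 2.27×10⁻⁵ T.

B ≈ 22.7 μT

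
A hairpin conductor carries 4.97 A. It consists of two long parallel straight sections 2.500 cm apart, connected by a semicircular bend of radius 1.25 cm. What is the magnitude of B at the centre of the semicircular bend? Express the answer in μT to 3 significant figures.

B ≈ 204 μT

The semicircular arc contributes B_arc = μ₀I·π/(4πR) = μ₀I/(4R) = 1.25×10⁻⁴ T.
Each semi-infinite lead is at perpendicular distance R = 0.0125 m from the centre, with the perpendicular foot at its near end, so it contributes μ₀I/(4πR); both point the same way, together 7.95×10⁻⁵ T.
Arc and leads all point the same direction: B = 1.25×10⁻⁴ + 7.95×10⁻⁵ = 2.04×10⁻⁴ T.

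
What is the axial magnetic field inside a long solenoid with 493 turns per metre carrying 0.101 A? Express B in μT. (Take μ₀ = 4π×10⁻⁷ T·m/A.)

Inside a long solenoid, B = μ₀nI with n = 493 turns/m.
B = 4π×10⁻⁷ × 493 × 0.101 = 6.26×10⁻⁵ T.

B ≈ 62.6 μT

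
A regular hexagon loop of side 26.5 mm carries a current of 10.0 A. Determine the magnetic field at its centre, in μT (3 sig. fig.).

Each side is a finite straight segment at perpendicular distance d = a/(2 tan(π/6)) = 0.02295 m from the centre, with end-angles ±π/6.
One side contributes B₁ = (μ₀I/4πd)·2 sin(π/6) = 4.36×10⁻⁵ T.
All 6 sides add in the same direction: B = 6 × 4.36×10⁻⁵ = 2.61×10⁻⁴ T.

B ≈ 261 μT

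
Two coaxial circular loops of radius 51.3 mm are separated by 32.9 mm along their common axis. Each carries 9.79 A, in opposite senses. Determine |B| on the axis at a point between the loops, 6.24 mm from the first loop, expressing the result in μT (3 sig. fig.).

Each loop contributes B = μ₀IR²/[2(R²+z²)^(3/2)] on the axis, with z measured from that loop.
Loop 1 (z = 0.00624 m): B₁ = 1.17×10⁻⁴ T. Loop 2 (z = 0.02666 m): B₂ = 8.38×10⁻⁵ T.
The fields oppose: B = |B₁ − B₂| = 3.35×10⁻⁵ T.

B ≈ 33.5 μT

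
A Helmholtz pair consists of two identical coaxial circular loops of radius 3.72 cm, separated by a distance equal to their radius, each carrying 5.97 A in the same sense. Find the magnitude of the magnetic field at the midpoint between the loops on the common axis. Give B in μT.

B ≈ 144 μT

Each loop contributes B = μ₀IR²/[2(R²+z²)^(3/2)] on the axis, with z measured from that loop.
Loop 1 (z = 0.0186 m): B₁ = 7.22×10⁻⁵ T. Loop 2 (z = 0.0186 m): B₂ = 7.22×10⁻⁵ T.
The fields add: B = B₁ + B₂ = 1.44×10⁻⁴ T.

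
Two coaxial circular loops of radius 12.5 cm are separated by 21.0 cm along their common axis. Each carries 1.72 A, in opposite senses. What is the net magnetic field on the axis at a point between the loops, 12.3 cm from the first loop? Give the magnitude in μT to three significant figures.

B ≈ 1.65 μT

Each loop contributes B = μ₀IR²/[2(R²+z²)^(3/2)] on the axis, with z measured from that loop.
Loop 1 (z = 0.123 m): B₁ = 3.13×10⁻⁶ T. Loop 2 (z = 0.087 m): B₂ = 4.78×10⁻⁶ T.
The fields oppose: B = |B₁ − B₂| = 1.65×10⁻⁶ T.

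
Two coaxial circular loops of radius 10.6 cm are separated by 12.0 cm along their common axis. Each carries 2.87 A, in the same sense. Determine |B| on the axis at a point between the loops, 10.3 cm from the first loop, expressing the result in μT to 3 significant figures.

B ≈ 22.7 μT

Each loop contributes B = μ₀IR²/[2(R²+z²)^(3/2)] on the axis, with z measured from that loop.
Loop 1 (z = 0.103 m): B₁ = 6.28×10⁻⁶ T. Loop 2 (z = 0.017 m): B₂ = 1.64×10⁻⁵ T.
The fields add: B = B₁ + B₂ = 2.27×10⁻⁵ T.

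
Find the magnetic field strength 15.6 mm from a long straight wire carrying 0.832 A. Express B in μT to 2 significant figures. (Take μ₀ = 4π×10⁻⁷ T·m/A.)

B ≈ 11 μT

For an infinitely long straight wire, B = μ₀I/(2πd).
B = (4π×10⁻⁷ × 0.832) / (2π × 0.0156) = 1.07×10⁻⁵ T.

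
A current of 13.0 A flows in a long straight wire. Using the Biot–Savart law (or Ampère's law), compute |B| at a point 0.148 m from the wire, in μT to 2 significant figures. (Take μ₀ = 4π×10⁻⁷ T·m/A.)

For an infinitely long straight wire, B = μ₀I/(2πd).
B = (4π×10⁻⁷ × 13.0) / (2π × 0.148) = 1.76×10⁻⁵ T.

B ≈ 18 μT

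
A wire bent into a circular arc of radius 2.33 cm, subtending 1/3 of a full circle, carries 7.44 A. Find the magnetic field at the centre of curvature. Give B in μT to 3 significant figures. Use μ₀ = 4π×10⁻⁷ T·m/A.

The Biot–Savart field of a circular arc at its centre is B = μ₀Iφ/(4πR), with φ = 2.094 rad.
B = (4π×10⁻⁷ × 7.44 × 2.094) / (4π × 0.0233) = 6.69×10⁻⁵ T.

B ≈ 66.9 μT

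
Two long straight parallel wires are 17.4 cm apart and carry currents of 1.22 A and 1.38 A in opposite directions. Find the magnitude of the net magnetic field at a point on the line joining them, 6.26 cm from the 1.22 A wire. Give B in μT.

B ≈ 6.38 μT

Each long wire gives B = μ₀I/(2πd). Distances are d₁ = 0.0626 m and d₂ = 0.1114 m.
B₁ = 3.90×10⁻⁶ T, B₂ = 2.48×10⁻⁶ T.
Between antiparallel currents both contributions point the same way, so they add. B = B₁ + B₂ = 3.90×10⁻⁶ + 2.48×10⁻⁶ = 6.38×10⁻⁶ T.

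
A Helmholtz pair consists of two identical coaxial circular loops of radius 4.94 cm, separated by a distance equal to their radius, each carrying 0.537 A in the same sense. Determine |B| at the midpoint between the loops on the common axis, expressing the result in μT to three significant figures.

B ≈ 9.77 μT

Each loop contributes B = μ₀IR²/[2(R²+z²)^(3/2)] on the axis, with z measured from that loop.
Loop 1 (z = 0.0247 m): B₁ = 4.89×10⁻⁶ T. Loop 2 (z = 0.0247 m): B₂ = 4.89×10⁻⁶ T.
The fields add: B = B₁ + B₂ = 9.77×10⁻⁶ T.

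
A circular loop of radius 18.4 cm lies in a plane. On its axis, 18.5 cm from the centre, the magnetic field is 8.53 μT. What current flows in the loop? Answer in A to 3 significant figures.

I ≈ 7.12 A

On the axis of a loop, B = μ₀IR²/[2(R²+z²)^(3/2)], so I = 2B(R²+z²)^(3/2)/(μ₀R²).
R² + z² = 0.03386 + 0.03422 = 0.06808 m²; raised to 3/2 gives 1.78×10⁻² m³.
I = 2 × 8.53×10⁻⁶ × 1.78×10⁻² / (1.26×10⁻⁶ × 0.03386) = 7.12 A.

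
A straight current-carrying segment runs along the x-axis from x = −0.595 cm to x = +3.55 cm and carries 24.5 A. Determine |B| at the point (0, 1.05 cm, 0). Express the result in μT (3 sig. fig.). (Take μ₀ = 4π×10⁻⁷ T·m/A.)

B ≈ 339 μT

For a finite straight segment, B = (μ₀I/4πd)(sinθ₁ + sinθ₂), where θ₁, θ₂ are the angles from the perpendicular to each end.
The perpendicular distance is d = 0.0105 m; the end-offsets along the wire are a = 0.00595 m and b = 0.0355 m.
sinθ₁ = 0.00595/√(0.00595²+0.0105²) = 0.4930; sinθ₂ = 0.0355/√(0.0355²+0.0105²) = 0.9589.
B = (4π×10⁻⁷ × 24.5) / (4π × 0.0105) × (0.4930 + 0.9589) = 3.39×10⁻⁴ T.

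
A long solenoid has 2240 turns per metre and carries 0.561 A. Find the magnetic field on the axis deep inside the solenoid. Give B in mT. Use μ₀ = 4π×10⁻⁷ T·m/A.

B ≈ 1.58 mT

Inside a long solenoid, B = μ₀nI with n = 2240 turns/m.
B = 4π×10⁻⁷ × 2240 × 0.561 = 1.58×10⁻³ T.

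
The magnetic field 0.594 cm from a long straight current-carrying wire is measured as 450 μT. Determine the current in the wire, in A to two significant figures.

I ≈ 13 A

For a long straight wire B = μ₀I/(2πd), so I = 2πdB/μ₀.
I = 2π × 0.00594 × 4.50×10⁻⁴ / (4π×10⁻⁷) = 13.4 A.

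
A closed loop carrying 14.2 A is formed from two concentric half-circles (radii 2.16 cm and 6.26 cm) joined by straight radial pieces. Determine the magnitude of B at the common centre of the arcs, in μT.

B ≈ 135 μT

The radial connectors point toward the centre, so dl × r̂ = 0 and they contribute nothing.
Each semicircle gives μ₀I/(4R): inner arc 2.07×10⁻⁴ T, outer arc 7.13×10⁻⁵ T.
The two arcs carry current in opposite angular senses, so their fields oppose: B = |2.07×10⁻⁴ − 7.13×10⁻⁵| = 1.35×10⁻⁴ T.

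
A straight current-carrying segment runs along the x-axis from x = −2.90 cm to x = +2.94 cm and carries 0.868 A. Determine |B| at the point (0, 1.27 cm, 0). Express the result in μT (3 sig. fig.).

For a finite straight segment, B = (μ₀I/4πd)(sinθ₁ + sinθ₂), where θ₁, θ₂ are the angles from the perpendicular to each end.
The perpendicular distance is d = 0.0127 m; the end-offsets along the wire are a = 0.029 m and b = 0.0294 m.
sinθ₁ = 0.029/√(0.029²+0.0127²) = 0.9160; sinθ₂ = 0.0294/√(0.0294²+0.0127²) = 0.9180.
B = (4π×10⁻⁷ × 0.868) / (4π × 0.0127) × (0.9160 + 0.9180) = 1.25×10⁻⁵ T.

B ≈ 12.5 μT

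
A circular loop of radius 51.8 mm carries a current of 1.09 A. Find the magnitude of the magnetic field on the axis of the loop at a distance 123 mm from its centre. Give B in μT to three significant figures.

On the axis of a circular loop, B = μ₀IR² / [2(R²+z²)^(3/2)].
R² + z² = (0.0518)² + (0.123)² = 0.01781 m², and (R²+z²)^(3/2) = 2.38×10⁻³ m³.
B = (4π×10⁻⁷ × 1.09 × 0.002683) / (2 × 2.38×10⁻³) = 7.73×10⁻⁷ T.

B ≈ 0.773 μT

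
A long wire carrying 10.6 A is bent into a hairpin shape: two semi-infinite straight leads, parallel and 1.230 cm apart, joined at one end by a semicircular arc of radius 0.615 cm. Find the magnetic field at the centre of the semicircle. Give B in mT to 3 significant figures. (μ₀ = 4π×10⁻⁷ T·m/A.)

B ≈ 0.886 mT

The semicircular arc contributes B_arc = μ₀I·π/(4πR) = μ₀I/(4R) = 5.41×10⁻⁴ T.
Each semi-infinite lead is at perpendicular distance R = 0.00615 m from the centre, with the perpendicular foot at its near end, so it contributes μ₀I/(4πR); both point the same way, together 3.45×10⁻⁴ T.
Arc and leads all point the same direction: B = 5.41×10⁻⁴ + 3.45×10⁻⁴ = 8.86×10⁻⁴ T.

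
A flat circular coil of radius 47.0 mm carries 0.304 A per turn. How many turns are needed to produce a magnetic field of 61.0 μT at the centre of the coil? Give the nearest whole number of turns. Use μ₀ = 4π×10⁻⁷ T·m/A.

N = 15

For an N-turn coil, B = Nμ₀I/(2R). A single turn gives B₁ = 4.06×10⁻⁶ T with R = 0.047 m.
N = B/B₁ = 6.10×10⁻⁵ / 4.06×10⁻⁶ = 15.01.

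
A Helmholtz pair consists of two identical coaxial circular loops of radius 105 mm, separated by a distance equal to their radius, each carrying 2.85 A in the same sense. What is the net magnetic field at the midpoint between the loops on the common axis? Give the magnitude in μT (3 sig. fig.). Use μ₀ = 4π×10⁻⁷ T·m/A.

B ≈ 24.4 μT

Each loop contributes B = μ₀IR²/[2(R²+z²)^(3/2)] on the axis, with z measured from that loop.
Loop 1 (z = 0.0525 m): B₁ = 1.22×10⁻⁵ T. Loop 2 (z = 0.0525 m): B₂ = 1.22×10⁻⁵ T.
The fields add: B = B₁ + B₂ = 2.44×10⁻⁵ T.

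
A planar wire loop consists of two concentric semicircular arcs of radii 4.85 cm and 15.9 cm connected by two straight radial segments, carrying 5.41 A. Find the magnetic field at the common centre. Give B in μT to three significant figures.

B ≈ 24.4 μT

The radial connectors point toward the centre, so dl × r̂ = 0 and they contribute nothing.
Each semicircle gives μ₀I/(4R): inner arc 3.50×10⁻⁵ T, outer arc 1.07×10⁻⁵ T.
The two arcs carry current in opposite angular senses, so their fields oppose: B = |3.50×10⁻⁵ − 1.07×10⁻⁵| = 2.44×10⁻⁵ T.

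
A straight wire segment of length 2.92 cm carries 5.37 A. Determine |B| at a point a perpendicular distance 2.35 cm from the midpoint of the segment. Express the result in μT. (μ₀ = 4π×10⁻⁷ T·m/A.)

For a finite straight segment, B = (μ₀I/4πd)(sinθ₁ + sinθ₂), where θ₁, θ₂ are the angles from the perpendicular to each end.
The perpendicular from the point meets the wire at its midpoint, so each end is L/2 = 0.0146 m away along the wire.
sinθ₁ = 0.0146/√(0.0146²+0.0235²) = 0.5277; sinθ₂ = 0.0146/√(0.0146²+0.0235²) = 0.5277.
B = (4π×10⁻⁷ × 5.37) / (4π × 0.0235) × (0.5277 + 0.5277) = 2.41×10⁻⁵ T.

B ≈ 24.1 μT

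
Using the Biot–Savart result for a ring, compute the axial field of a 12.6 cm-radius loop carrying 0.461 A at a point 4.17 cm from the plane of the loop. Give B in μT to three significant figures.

On the axis of a circular loop, B = μ₀IR² / [2(R²+z²)^(3/2)].
R² + z² = (0.126)² + (0.0417)² = 0.01761 m², and (R²+z²)^(3/2) = 2.34×10⁻³ m³.
B = (4π×10⁻⁷ × 0.461 × 0.01588) / (2 × 2.34×10⁻³) = 1.97×10⁻⁶ T.

B ≈ 1.97 μT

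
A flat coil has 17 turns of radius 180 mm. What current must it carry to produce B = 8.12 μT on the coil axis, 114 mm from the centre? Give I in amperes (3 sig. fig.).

For an N-turn coil, B = Nμ₀IR²/[2(R²+z²)^(3/2)] with R = 0.18 m, z = 0.114 m, so I = 2B(R²+z²)^(3/2)/(Nμ₀R²) = 2 × 8.12×10⁻⁶ × 9.67×10⁻³ / (17 × 4π×10⁻⁷ × 0.0324) = 0.227 A.

I ≈ 0.227 A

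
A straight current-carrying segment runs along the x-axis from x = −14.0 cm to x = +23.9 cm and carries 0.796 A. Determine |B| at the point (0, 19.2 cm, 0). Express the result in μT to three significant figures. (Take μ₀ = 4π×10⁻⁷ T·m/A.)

For a finite straight segment, B = (μ₀I/4πd)(sinθ₁ + sinθ₂), where θ₁, θ₂ are the angles from the perpendicular to each end.
The perpendicular distance is d = 0.192 m; the end-offsets along the wire are a = 0.14 m and b = 0.239 m.
sinθ₁ = 0.14/√(0.14²+0.192²) = 0.5892; sinθ₂ = 0.239/√(0.239²+0.192²) = 0.7796.
B = (4π×10⁻⁷ × 0.796) / (4π × 0.192) × (0.5892 + 0.7796) = 5.67×10⁻⁷ T.

B ≈ 0.567 μT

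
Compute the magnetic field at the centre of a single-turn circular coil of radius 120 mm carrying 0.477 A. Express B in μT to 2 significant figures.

At the centre of a circular loop the Biot–Savart law gives B = μ₀I/(2R).
B = (4π×10⁻⁷ × 0.477) / (2 × 0.12) = 2.50×10⁻⁶ T.

B ≈ 2.5 μT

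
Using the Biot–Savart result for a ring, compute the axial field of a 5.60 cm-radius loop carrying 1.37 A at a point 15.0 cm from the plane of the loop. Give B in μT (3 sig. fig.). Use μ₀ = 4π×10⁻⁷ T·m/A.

B ≈ 0.658 μT

On the axis of a circular loop, B = μ₀IR² / [2(R²+z²)^(3/2)].
R² + z² = (0.056)² + (0.15)² = 0.02564 m², and (R²+z²)^(3/2) = 4.10×10⁻³ m³.
B = (4π×10⁻⁷ × 1.37 × 0.003136) / (2 × 4.10×10⁻³) = 6.58×10⁻⁷ T.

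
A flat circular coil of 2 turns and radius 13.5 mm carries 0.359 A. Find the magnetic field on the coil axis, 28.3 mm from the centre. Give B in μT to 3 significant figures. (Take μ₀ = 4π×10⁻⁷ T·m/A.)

B ≈ 2.67 μT

For an N-turn flat coil, B = Nμ₀IR²/[2(R²+z²)^(3/2)] with R = 0.0135 m, z = 0.0283 m.
B = 2 × 1.33×10⁻⁶ T = 2.67×10⁻⁶ T.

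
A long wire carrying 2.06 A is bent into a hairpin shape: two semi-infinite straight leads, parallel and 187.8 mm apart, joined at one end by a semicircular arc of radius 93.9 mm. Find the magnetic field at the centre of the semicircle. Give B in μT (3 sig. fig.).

The semicircular arc contributes B_arc = μ₀I·π/(4πR) = μ₀I/(4R) = 6.89×10⁻⁶ T.
Each semi-infinite lead is at perpendicular distance R = 0.0939 m from the centre, with the perpendicular foot at its near end, so it contributes μ₀I/(4πR); both point the same way, together 4.39×10⁻⁶ T.
Arc and leads all point the same direction: B = 6.89×10⁻⁶ + 4.39×10⁻⁶ = 1.13×10⁻⁵ T.

B ≈ 11.3 μT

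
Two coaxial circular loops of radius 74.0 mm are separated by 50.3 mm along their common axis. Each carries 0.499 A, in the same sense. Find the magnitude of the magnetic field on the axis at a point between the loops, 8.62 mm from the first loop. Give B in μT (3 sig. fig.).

B ≈ 6.95 μT

Each loop contributes B = μ₀IR²/[2(R²+z²)^(3/2)] on the axis, with z measured from that loop.
Loop 1 (z = 0.00862 m): B₁ = 4.15×10⁻⁶ T. Loop 2 (z = 0.04168 m): B₂ = 2.80×10⁻⁶ T.
The fields add: B = B₁ + B₂ = 6.95×10⁻⁶ T.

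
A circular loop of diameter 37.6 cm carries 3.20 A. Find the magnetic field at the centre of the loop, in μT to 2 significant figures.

At the centre of a circular loop the Biot–Savart law gives B = μ₀I/(2R) (so R = 0.188 m).
B = (4π×10⁻⁷ × 3.20) / (2 × 0.188) = 1.07×10⁻⁵ T.

B ≈ 11 μT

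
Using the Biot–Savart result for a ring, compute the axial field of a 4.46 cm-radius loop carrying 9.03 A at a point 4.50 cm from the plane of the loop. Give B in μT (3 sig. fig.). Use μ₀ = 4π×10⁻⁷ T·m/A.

On the axis of a circular loop, B = μ₀IR² / [2(R²+z²)^(3/2)].
R² + z² = (0.0446)² + (0.045)² = 0.004014 m², and (R²+z²)^(3/2) = 2.54×10⁻⁴ m³.
B = (4π×10⁻⁷ × 9.03 × 0.001989) / (2 × 2.54×10⁻⁴) = 4.44×10⁻⁵ T.

B ≈ 44.4 μT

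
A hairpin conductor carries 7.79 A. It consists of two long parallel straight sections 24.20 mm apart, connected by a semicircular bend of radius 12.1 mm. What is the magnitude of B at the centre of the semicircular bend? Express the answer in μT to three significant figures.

The semicircular arc contributes B_arc = μ₀I·π/(4πR) = μ₀I/(4R) = 2.02×10⁻⁴ T.
Each semi-infinite lead is at perpendicular distance R = 0.0121 m from the centre, with the perpendicular foot at its near end, so it contributes μ₀I/(4πR); both point the same way, together 1.29×10⁻⁴ T.
Arc and leads all point the same direction: B = 2.02×10⁻⁴ + 1.29×10⁻⁴ = 3.31×10⁻⁴ T.

B ≈ 331 μT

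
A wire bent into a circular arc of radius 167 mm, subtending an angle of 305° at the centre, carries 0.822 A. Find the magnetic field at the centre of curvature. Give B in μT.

B ≈ 2.62 μT

The Biot–Savart field of a circular arc at its centre is B = μ₀Iφ/(4πR), with φ = 5.323 rad.
B = (4π×10⁻⁷ × 0.822 × 5.323) / (4π × 0.167) = 2.62×10⁻⁶ T.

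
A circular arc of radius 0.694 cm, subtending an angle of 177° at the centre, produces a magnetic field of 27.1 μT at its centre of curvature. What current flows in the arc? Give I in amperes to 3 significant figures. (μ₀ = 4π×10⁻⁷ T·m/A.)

For a circular arc, B = μ₀Iφ/(4πR) with φ in radians; here φ = 3.089 rad.
So I = 4πRB/(μ₀φ) = 4π × 0.00694 × 2.71×10⁻⁵ / (4π×10⁻⁷ × 3.089) = 0.609 A.

I ≈ 0.609 A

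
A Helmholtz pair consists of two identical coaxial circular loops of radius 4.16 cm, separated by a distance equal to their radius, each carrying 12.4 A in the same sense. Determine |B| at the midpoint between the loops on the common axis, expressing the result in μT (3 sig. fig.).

B ≈ 268 μT

Each loop contributes B = μ₀IR²/[2(R²+z²)^(3/2)] on the axis, with z measured from that loop.
Loop 1 (z = 0.0208 m): B₁ = 1.34×10⁻⁴ T. Loop 2 (z = 0.0208 m): B₂ = 1.34×10⁻⁴ T.
The fields add: B = B₁ + B₂ = 2.68×10⁻⁴ T.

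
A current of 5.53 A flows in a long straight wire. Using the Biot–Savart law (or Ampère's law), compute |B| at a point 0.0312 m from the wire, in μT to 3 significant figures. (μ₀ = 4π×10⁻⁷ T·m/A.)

B ≈ 35.4 μT

For an infinitely long straight wire, B = μ₀I/(2πd).
B = (4π×10⁻⁷ × 5.53) / (2π × 0.0312) = 3.54×10⁻⁵ T.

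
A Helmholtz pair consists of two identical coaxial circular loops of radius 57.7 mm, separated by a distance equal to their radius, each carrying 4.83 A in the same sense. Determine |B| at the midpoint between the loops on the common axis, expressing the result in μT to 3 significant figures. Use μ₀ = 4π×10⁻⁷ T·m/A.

B ≈ 75.3 μT

Each loop contributes B = μ₀IR²/[2(R²+z²)^(3/2)] on the axis, with z measured from that loop.
Loop 1 (z = 0.02885 m): B₁ = 3.76×10⁻⁵ T. Loop 2 (z = 0.02885 m): B₂ = 3.76×10⁻⁵ T.
The fields add: B = B₁ + B₂ = 7.53×10⁻⁵ T.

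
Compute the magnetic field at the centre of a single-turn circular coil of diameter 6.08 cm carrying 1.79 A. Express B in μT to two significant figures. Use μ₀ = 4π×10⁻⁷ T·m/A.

At the centre of a circular loop the Biot–Savart law gives B = μ₀I/(2R) (so R = 0.0304 m).
B = (4π×10⁻⁷ × 1.79) / (2 × 0.0304) = 3.70×10⁻⁵ T.

B ≈ 37 μT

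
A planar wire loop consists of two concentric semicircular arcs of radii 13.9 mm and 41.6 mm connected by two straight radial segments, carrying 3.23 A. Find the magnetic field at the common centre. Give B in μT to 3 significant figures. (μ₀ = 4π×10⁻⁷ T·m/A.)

B ≈ 48.6 μT

The radial connectors point toward the centre, so dl × r̂ = 0 and they contribute nothing.
Each semicircle gives μ₀I/(4R): inner arc 7.30×10⁻⁵ T, outer arc 2.44×10⁻⁵ T.
The two arcs carry current in opposite angular senses, so their fields oppose: B = |7.30×10⁻⁵ − 2.44×10⁻⁵| = 4.86×10⁻⁵ T.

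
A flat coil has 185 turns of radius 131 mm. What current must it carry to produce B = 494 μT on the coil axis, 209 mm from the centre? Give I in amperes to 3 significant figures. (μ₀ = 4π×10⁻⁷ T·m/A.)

For an N-turn coil, B = Nμ₀IR²/[2(R²+z²)^(3/2)] with R = 0.131 m, z = 0.209 m, so I = 2B(R²+z²)^(3/2)/(Nμ₀R²) = 2 × 4.94×10⁻⁴ × 1.50×10⁻² / (185 × 4π×10⁻⁷ × 0.01716) = 3.72 A.

I ≈ 3.72 A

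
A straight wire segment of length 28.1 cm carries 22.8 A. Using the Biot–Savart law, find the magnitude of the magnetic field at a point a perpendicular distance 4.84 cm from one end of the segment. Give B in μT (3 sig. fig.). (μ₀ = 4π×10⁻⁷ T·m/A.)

B ≈ 46.4 μT

For a finite straight segment, B = (μ₀I/4πd)(sinθ₁ + sinθ₂), where θ₁, θ₂ are the angles from the perpendicular to each end.
The perpendicular foot is at one end, so the two end-offsets along the wire are 0 and L = 0.281 m.
sinθ₁ = 0/√(0²+0.0484²) = 0.0000; sinθ₂ = 0.281/√(0.281²+0.0484²) = 0.9855.
B = (4π×10⁻⁷ × 22.8) / (4π × 0.0484) × (0.0000 + 0.9855) = 4.64×10⁻⁵ T.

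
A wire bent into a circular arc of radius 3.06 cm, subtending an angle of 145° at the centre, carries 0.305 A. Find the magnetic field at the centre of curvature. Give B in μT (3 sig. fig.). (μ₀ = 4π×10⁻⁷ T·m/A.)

B ≈ 2.52 μT

The Biot–Savart field of a circular arc at its centre is B = μ₀Iφ/(4πR), with φ = 2.531 rad.
B = (4π×10⁻⁷ × 0.305 × 2.531) / (4π × 0.0306) = 2.52×10⁻⁶ T.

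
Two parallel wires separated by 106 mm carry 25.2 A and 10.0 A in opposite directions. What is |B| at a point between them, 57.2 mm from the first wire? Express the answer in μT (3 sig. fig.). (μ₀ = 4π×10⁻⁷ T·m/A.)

Each long wire gives B = μ₀I/(2πd). Distances are d₁ = 0.0572 m and d₂ = 0.0488 m.
B₁ = 8.81×10⁻⁵ T, B₂ = 4.10×10⁻⁵ T.
Between antiparallel currents both contributions point the same way, so they add. B = B₁ + B₂ = 8.81×10⁻⁵ + 4.10×10⁻⁵ = 1.29×10⁻⁴ T.

B ≈ 129 μT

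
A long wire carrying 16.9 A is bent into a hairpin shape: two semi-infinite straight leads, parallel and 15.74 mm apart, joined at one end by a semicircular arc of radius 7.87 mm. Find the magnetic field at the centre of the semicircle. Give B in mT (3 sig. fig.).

B ≈ 1.10 mT

The semicircular arc contributes B_arc = μ₀I·π/(4πR) = μ₀I/(4R) = 6.75×10⁻⁴ T.
Each semi-infinite lead is at perpendicular distance R = 0.00787 m from the centre, with the perpendicular foot at its near end, so it contributes μ₀I/(4πR); both point the same way, together 4.29×10⁻⁴ T.
Arc and leads all point the same direction: B = 6.75×10⁻⁴ + 4.29×10⁻⁴ = 1.10×10⁻³ T.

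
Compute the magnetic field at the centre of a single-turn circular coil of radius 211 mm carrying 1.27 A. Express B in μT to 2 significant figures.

At the centre of a circular loop the Biot–Savart law gives B = μ₀I/(2R).
B = (4π×10⁻⁷ × 1.27) / (2 × 0.211) = 3.78×10⁻⁶ T.

B ≈ 3.8 μT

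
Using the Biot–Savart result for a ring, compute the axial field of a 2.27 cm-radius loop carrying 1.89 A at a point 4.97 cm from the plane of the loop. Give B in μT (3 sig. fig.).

On the axis of a circular loop, B = μ₀IR² / [2(R²+z²)^(3/2)].
R² + z² = (0.0227)² + (0.0497)² = 0.002985 m², and (R²+z²)^(3/2) = 1.63×10⁻⁴ m³.
B = (4π×10⁻⁷ × 1.89 × 0.0005153) / (2 × 1.63×10⁻⁴) = 3.75×10⁻⁶ T.

B ≈ 3.75 μT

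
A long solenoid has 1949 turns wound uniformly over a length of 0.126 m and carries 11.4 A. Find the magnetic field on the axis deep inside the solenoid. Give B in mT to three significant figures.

Inside a long solenoid, B = μ₀nI with n = 1.547×10⁴ turns/m.
B = 4π×10⁻⁷ × 1.547×10⁴ × 11.4 = 0.222 T.

B ≈ 222 mT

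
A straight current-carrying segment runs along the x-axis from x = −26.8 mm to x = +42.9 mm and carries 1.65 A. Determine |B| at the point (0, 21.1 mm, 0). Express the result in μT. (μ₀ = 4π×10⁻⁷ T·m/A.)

B ≈ 13.2 μT

For a finite straight segment, B = (μ₀I/4πd)(sinθ₁ + sinθ₂), where θ₁, θ₂ are the angles from the perpendicular to each end.
The perpendicular distance is d = 0.0211 m; the end-offsets along the wire are a = 0.0268 m and b = 0.0429 m.
sinθ₁ = 0.0268/√(0.0268²+0.0211²) = 0.7857; sinθ₂ = 0.0429/√(0.0429²+0.0211²) = 0.8973.
B = (4π×10⁻⁷ × 1.65) / (4π × 0.0211) × (0.7857 + 0.8973) = 1.32×10⁻⁵ T.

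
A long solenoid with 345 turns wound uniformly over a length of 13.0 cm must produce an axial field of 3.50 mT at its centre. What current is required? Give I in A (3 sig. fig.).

I ≈ 1.05 A

Inside a long solenoid B = μ₀nI with n = 2654 m⁻¹, so I = B/(μ₀n).
I = 3.50×10⁻³ / (4π×10⁻⁷ × 2654) = 1.05 A.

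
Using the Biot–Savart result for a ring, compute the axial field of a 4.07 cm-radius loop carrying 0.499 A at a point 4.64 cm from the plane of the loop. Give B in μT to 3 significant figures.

On the axis of a circular loop, B = μ₀IR² / [2(R²+z²)^(3/2)].
R² + z² = (0.0407)² + (0.0464)² = 0.003809 m², and (R²+z²)^(3/2) = 2.35×10⁻⁴ m³.
B = (4π×10⁻⁷ × 0.499 × 0.001656) / (2 × 2.35×10⁻⁴) = 2.21×10⁻⁶ T.

B ≈ 2.21 μT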